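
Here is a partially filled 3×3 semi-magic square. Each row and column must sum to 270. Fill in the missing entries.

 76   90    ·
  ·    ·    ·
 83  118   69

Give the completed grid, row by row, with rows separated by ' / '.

76 90 104 / 111 62 97 / 83 118 69

Using row 1: 76 + 90 + ? → (1,3) = 270 − 166 = 104.
Column 1 needs 270; the known cells sum to 159, so (2,1) = 111.
The remaining cell in column 2 is (2,2) = 270 − 208 = 62.
Column 3 must total 270; the given cells sum to 173, so (2,3) = 97.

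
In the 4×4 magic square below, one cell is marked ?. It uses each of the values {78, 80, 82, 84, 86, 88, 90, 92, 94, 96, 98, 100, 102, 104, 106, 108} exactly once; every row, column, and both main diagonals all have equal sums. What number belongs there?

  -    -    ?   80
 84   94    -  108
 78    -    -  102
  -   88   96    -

The 16 entries sum to 1488, so each line sums to 1488/4 = 372.
Row 2: 84 + 94 + 108 + ? = 372, so (2,3) = 86.
The remaining cell in column 4 is (4,4) = 372 − 290 = 82.
Row 4: 88 + 96 + 82 + ? = 372, so (4,1) = 106.
Column 1: 84 + 78 + 106 + ? = 372, so (1,1) = 104.
The remaining cell in main diagonal is (3,3) = 372 − 280 = 92.
Using anti-diagonal: 80 + 86 + 106 + ? → (3,2) = 372 − 272 = 100.
From column 2, 372 − (94 + 100 + 88) gives (1,2) = 90.
Column 3 must total 372; the given cells sum to 274, so (1,3) = 98.

98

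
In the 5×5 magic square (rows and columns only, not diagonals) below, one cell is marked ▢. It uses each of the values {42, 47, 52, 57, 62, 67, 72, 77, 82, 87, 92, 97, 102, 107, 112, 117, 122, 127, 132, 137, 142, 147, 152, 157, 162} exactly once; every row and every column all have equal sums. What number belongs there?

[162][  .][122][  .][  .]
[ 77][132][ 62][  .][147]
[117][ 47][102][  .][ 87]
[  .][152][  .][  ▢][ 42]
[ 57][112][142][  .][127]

137

The 25 entries sum to 2550, so each line sums to 2550/5 = 510.
Row 2 needs 510; the known cells sum to 418, so (2,4) = 92.
From row 3, 510 − (117 + 47 + 102 + 87) gives (3,4) = 157.
Row 5 needs 510; the known cells sum to 438, so (5,4) = 72.
Column 1 must total 510; the given cells sum to 413, so (4,1) = 97.
The remaining cell in column 2 is (1,2) = 510 − 443 = 67.
The remaining cell in column 3 is (4,3) = 510 − 428 = 82.
Column 5: 147 + 87 + 42 + 127 + ? = 510, so (1,5) = 107.
The remaining cell in row 1 is (1,4) = 510 − 458 = 52.
Row 4 must total 510; the given cells sum to 373, so (4,4) = 137.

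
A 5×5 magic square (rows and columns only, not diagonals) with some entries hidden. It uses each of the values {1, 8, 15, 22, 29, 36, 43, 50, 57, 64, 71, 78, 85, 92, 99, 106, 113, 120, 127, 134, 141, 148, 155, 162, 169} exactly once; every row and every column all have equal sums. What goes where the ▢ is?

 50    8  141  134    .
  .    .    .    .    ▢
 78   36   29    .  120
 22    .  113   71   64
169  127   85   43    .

The 25 entries sum to 2125, so each line sums to 2125/5 = 425.
Using row 1: 50 + 8 + 141 + 134 + ? → (1,5) = 425 − 333 = 92.
Row 3: 78 + 36 + 29 + 120 + ? = 425, so (3,4) = 162.
Using row 4: 22 + 113 + 71 + 64 + ? → (4,2) = 425 − 270 = 155.
Row 5 must total 425; the given cells sum to 424, so (5,5) = 1.
Using column 1: 50 + 78 + 22 + 169 + ? → (2,1) = 425 − 319 = 106.
Column 2 must total 425; the given cells sum to 326, so (2,2) = 99.
Column 3 must total 425; the given cells sum to 368, so (2,3) = 57.
Column 4 must total 425; the given cells sum to 410, so (2,4) = 15.
From column 5, 425 − (92 + 120 + 64 + 1) gives (2,5) = 148.

148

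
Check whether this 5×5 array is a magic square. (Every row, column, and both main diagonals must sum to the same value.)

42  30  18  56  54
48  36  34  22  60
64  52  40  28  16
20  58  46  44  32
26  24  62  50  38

Row 1: 42 + 30 + 18 + 56 + 54 = 200.
Row 2: 48 + 36 + 34 + 22 + 60 = 200.
Row 3: 64 + 52 + 40 + 28 + 16 = 200.
Row 4: 20 + 58 + 46 + 44 + 32 = 200.
Row 5: 26 + 24 + 62 + 50 + 38 = 200.
Column 1: 42 + 48 + 64 + 20 + 26 = 200.
Column 2: 30 + 36 + 52 + 58 + 24 = 200.
Column 3: 18 + 34 + 40 + 46 + 62 = 200.
Column 4: 56 + 22 + 28 + 44 + 50 = 200.
Column 5: 54 + 60 + 16 + 32 + 38 = 200.
Main diagonal: 42 + 36 + 40 + 44 + 38 = 200.
Anti-diagonal: 54 + 22 + 40 + 58 + 26 = 200.
All lines sum to 200.

Yes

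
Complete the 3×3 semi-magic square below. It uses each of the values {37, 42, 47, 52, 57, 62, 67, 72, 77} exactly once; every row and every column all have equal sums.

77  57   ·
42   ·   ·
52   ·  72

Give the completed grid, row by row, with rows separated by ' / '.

The 9 entries sum to 513, so each line sums to 513/3 = 171.
From row 1, 171 − (77 + 57) gives (1,3) = 37.
Row 3 needs 171; the known cells sum to 124, so (3,2) = 47.
From column 2, 171 − (57 + 47) gives (2,2) = 67.
The remaining cell in column 3 is (2,3) = 171 − 109 = 62.

77 57 37 / 42 67 62 / 52 47 72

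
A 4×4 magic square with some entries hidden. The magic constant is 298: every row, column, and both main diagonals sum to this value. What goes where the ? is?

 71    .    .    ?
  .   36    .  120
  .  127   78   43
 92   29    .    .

From row 3, 298 − (127 + 78 + 43) gives (3,1) = 50.
From column 1, 298 − (71 + 50 + 92) gives (2,1) = 85.
The remaining cell in column 2 is (1,2) = 298 − 192 = 106.
Main diagonal must total 298; the given cells sum to 185, so (4,4) = 113.
Row 2 needs 298; the known cells sum to 241, so (2,3) = 57.
Row 4: 92 + 29 + 113 + ? = 298, so (4,3) = 64.
Column 3: 57 + 78 + 64 + ? = 298, so (1,3) = 99.
Column 4 must total 298; the given cells sum to 276, so (1,4) = 22.

22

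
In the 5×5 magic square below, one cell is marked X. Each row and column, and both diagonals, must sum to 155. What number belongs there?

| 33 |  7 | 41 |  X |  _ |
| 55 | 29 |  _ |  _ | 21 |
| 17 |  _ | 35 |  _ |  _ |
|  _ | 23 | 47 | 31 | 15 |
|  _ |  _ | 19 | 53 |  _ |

25

The remaining cell in row 4 is (4,1) = 155 − 116 = 39.
Using column 1: 33 + 55 + 17 + 39 + ? → (5,1) = 155 − 144 = 11.
Column 3 needs 155; the known cells sum to 142, so (2,3) = 13.
From main diagonal, 155 − (33 + 29 + 35 + 31) gives (5,5) = 27.
From row 2, 155 − (55 + 29 + 13 + 21) gives (2,4) = 37.
From row 5, 155 − (11 + 19 + 53 + 27) gives (5,2) = 45.
Column 2: 7 + 29 + 23 + 45 + ? = 155, so (3,2) = 51.
Anti-diagonal: 37 + 35 + 23 + 11 + ? = 155, so (1,5) = 49.
Row 1: 33 + 7 + 41 + 49 + ? = 155, so (1,4) = 25.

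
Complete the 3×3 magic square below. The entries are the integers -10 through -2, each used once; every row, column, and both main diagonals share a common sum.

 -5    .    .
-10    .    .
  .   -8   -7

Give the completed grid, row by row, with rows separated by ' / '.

The entries are -10 through -2, which sum to -54, so each line sums to -54/3 = -18.
Row 3: -8 + (-7) + ? = -18, so (3,1) = -3.
Main diagonal needs -18; the known cells sum to -12, so (2,2) = -6.
From anti-diagonal, -18 − (-6 + (-3)) gives (1,3) = -9.
Row 1 needs -18; the known cells sum to -14, so (1,2) = -4.
The remaining cell in row 2 is (2,3) = -18 − (-16) = -2.

-5 -4 -9 / -10 -6 -2 / -3 -8 -7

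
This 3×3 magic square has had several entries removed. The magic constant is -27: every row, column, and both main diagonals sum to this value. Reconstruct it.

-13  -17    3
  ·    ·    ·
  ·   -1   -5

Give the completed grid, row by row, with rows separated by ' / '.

Row 3 needs -27; the known cells sum to -6, so (3,1) = -21.
The remaining cell in column 1 is (2,1) = -27 − (-34) = 7.
Column 2 must total -27; the given cells sum to -18, so (2,2) = -9.
The remaining cell in column 3 is (2,3) = -27 − (-2) = -25.

-13 -17 3 / 7 -9 -25 / -21 -1 -5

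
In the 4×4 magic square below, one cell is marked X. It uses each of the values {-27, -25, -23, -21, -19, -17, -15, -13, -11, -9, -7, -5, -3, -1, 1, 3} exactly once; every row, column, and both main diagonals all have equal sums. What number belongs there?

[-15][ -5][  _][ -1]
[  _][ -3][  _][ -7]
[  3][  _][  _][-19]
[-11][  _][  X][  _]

1

The 16 entries sum to -192, so each line sums to -192/4 = -48.
Using row 1: -15 + (-5) + (-1) + ? → (1,3) = -48 − (-21) = -27.
Using column 1: -15 + 3 + (-11) + ? → (2,1) = -48 − (-23) = -25.
The remaining cell in column 4 is (4,4) = -48 − (-27) = -21.
From main diagonal, -48 − (-15 + (-3) + (-21)) gives (3,3) = -9.
From row 2, -48 − (-25 + (-3) + (-7)) gives (2,3) = -13.
The remaining cell in row 3 is (3,2) = -48 − (-25) = -23.
Column 2: -5 + (-3) + (-23) + ? = -48, so (4,2) = -17.
Column 3: -27 + (-13) + (-9) + ? = -48, so (4,3) = 1.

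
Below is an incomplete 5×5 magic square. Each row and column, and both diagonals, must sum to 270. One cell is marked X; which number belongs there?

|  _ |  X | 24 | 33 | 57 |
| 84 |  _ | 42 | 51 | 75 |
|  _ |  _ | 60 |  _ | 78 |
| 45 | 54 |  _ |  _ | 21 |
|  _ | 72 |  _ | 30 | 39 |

90

Row 2 must total 270; the given cells sum to 252, so (2,2) = 18.
Anti-diagonal must total 270; the given cells sum to 222, so (5,1) = 48.
The remaining cell in row 5 is (5,3) = 270 − 189 = 81.
Column 3 needs 270; the known cells sum to 207, so (4,3) = 63.
Using row 4: 45 + 54 + 63 + 21 + ? → (4,4) = 270 − 183 = 87.
From column 4, 270 − (33 + 51 + 87 + 30) gives (3,4) = 69.
The remaining cell in main diagonal is (1,1) = 270 − 204 = 66.
Row 1 needs 270; the known cells sum to 180, so (1,2) = 90.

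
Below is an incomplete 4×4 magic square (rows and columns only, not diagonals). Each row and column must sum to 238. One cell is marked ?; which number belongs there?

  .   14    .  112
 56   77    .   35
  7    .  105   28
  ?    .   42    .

Row 2: 56 + 77 + 35 + ? = 238, so (2,3) = 70.
Row 3: 7 + 105 + 28 + ? = 238, so (3,2) = 98.
Using column 2: 14 + 77 + 98 + ? → (4,2) = 238 − 189 = 49.
Using column 3: 70 + 105 + 42 + ? → (1,3) = 238 − 217 = 21.
The remaining cell in column 4 is (4,4) = 238 − 175 = 63.
Row 1 must total 238; the given cells sum to 147, so (1,1) = 91.
From row 4, 238 − (49 + 42 + 63) gives (4,1) = 84.

84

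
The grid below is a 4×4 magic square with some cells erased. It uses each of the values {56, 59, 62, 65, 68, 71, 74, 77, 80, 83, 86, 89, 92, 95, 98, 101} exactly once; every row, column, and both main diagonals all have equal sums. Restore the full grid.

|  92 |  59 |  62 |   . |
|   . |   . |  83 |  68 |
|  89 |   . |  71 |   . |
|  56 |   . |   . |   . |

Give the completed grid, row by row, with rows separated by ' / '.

The 16 entries sum to 1256, so each line sums to 1256/4 = 314.
Using row 1: 92 + 59 + 62 + ? → (1,4) = 314 − 213 = 101.
From column 1, 314 − (92 + 89 + 56) gives (2,1) = 77.
From column 3, 314 − (62 + 83 + 71) gives (4,3) = 98.
Anti-diagonal needs 314; the known cells sum to 240, so (3,2) = 74.
From row 2, 314 − (77 + 83 + 68) gives (2,2) = 86.
The remaining cell in row 3 is (3,4) = 314 − 234 = 80.
From column 2, 314 − (59 + 86 + 74) gives (4,2) = 95.
From column 4, 314 − (101 + 68 + 80) gives (4,4) = 65.

92 59 62 101 / 77 86 83 68 / 89 74 71 80 / 56 95 98 65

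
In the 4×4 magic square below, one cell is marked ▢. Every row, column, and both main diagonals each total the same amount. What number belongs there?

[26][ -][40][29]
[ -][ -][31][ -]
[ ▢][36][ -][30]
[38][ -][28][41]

33

Anti-diagonal is complete and sums to 134; that is the magic constant.
Using row 1: 26 + 40 + 29 + ? → (1,2) = 134 − 95 = 39.
Using row 4: 38 + 28 + 41 + ? → (4,2) = 134 − 107 = 27.
Column 2 needs 134; the known cells sum to 102, so (2,2) = 32.
Column 3 needs 134; the known cells sum to 99, so (3,3) = 35.
Column 4 needs 134; the known cells sum to 100, so (2,4) = 34.
From row 2, 134 − (32 + 31 + 34) gives (2,1) = 37.
Row 3 must total 134; the given cells sum to 101, so (3,1) = 33.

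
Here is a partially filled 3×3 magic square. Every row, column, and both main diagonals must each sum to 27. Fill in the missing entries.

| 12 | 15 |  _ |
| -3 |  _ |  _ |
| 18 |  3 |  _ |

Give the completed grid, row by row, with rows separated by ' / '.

12 15 0 / -3 9 21 / 18 3 6

Row 1 must total 27; the given cells sum to 27, so (1,3) = 0.
Row 3 needs 27; the known cells sum to 21, so (3,3) = 6.
Column 2: 15 + 3 + ? = 27, so (2,2) = 9.
Using column 3: 0 + 6 + ? → (2,3) = 27 − 6 = 21.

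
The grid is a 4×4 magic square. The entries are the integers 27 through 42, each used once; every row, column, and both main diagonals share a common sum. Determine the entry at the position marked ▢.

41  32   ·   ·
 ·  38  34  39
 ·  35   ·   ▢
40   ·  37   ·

The entries are 27 through 42, which sum to 552, so each line sums to 552/4 = 138.
From row 2, 138 − (38 + 34 + 39) gives (2,1) = 27.
Column 1 must total 138; the given cells sum to 108, so (3,1) = 30.
The remaining cell in column 2 is (4,2) = 138 − 105 = 33.
Using anti-diagonal: 34 + 35 + 40 + ? → (1,4) = 138 − 109 = 29.
Using row 1: 41 + 32 + 29 + ? → (1,3) = 138 − 102 = 36.
Row 4 needs 138; the known cells sum to 110, so (4,4) = 28.
Column 3: 36 + 34 + 37 + ? = 138, so (3,3) = 31.
Column 4: 29 + 39 + 28 + ? = 138, so (3,4) = 42.

42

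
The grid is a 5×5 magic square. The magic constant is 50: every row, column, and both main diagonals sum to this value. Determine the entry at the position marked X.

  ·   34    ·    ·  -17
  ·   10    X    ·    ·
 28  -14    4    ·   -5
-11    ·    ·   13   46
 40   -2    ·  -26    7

Row 3 needs 50; the known cells sum to 13, so (3,4) = 37.
From row 5, 50 − (40 + (-2) + (-26) + 7) gives (5,3) = 31.
Column 2 must total 50; the given cells sum to 28, so (4,2) = 22.
Using column 5: -17 + (-5) + 46 + 7 + ? → (2,5) = 50 − 31 = 19.
From main diagonal, 50 − (10 + 4 + 13 + 7) gives (1,1) = 16.
Anti-diagonal must total 50; the given cells sum to 49, so (2,4) = 1.
Row 4 needs 50; the known cells sum to 70, so (4,3) = -20.
Using column 1: 16 + 28 + (-11) + 40 + ? → (2,1) = 50 − 73 = -23.
Column 4 must total 50; the given cells sum to 25, so (1,4) = 25.
Row 1: 16 + 34 + 25 + (-17) + ? = 50, so (1,3) = -8.
Row 2 must total 50; the given cells sum to 7, so (2,3) = 43.

43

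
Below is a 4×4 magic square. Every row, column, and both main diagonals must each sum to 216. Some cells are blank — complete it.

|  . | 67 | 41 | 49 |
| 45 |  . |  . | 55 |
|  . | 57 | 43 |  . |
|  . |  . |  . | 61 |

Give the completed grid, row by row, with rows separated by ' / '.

59 67 41 49 / 45 53 63 55 / 65 57 43 51 / 47 39 69 61

From row 1, 216 − (67 + 41 + 49) gives (1,1) = 59.
Using column 4: 49 + 55 + 61 + ? → (3,4) = 216 − 165 = 51.
The remaining cell in main diagonal is (2,2) = 216 − 163 = 53.
Row 2: 45 + 53 + 55 + ? = 216, so (2,3) = 63.
From row 3, 216 − (57 + 43 + 51) gives (3,1) = 65.
From column 1, 216 − (59 + 45 + 65) gives (4,1) = 47.
The remaining cell in column 2 is (4,2) = 216 − 177 = 39.
Column 3: 41 + 63 + 43 + ? = 216, so (4,3) = 69.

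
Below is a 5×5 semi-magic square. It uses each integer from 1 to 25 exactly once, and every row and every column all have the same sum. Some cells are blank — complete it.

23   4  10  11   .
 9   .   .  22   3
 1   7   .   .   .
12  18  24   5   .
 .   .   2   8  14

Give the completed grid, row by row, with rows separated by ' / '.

The entries are 1 through 25, which sum to 325, so each line sums to 325/5 = 65.
From row 1, 65 − (23 + 4 + 10 + 11) gives (1,5) = 17.
Row 4 must total 65; the given cells sum to 59, so (4,5) = 6.
Column 1 needs 65; the known cells sum to 45, so (5,1) = 20.
From column 4, 65 − (11 + 22 + 5 + 8) gives (3,4) = 19.
Column 5 needs 65; the known cells sum to 40, so (3,5) = 25.
Row 3 needs 65; the known cells sum to 52, so (3,3) = 13.
Row 5 needs 65; the known cells sum to 44, so (5,2) = 21.
Using column 2: 4 + 7 + 18 + 21 + ? → (2,2) = 65 − 50 = 15.
Using column 3: 10 + 13 + 24 + 2 + ? → (2,3) = 65 − 49 = 16.

23 4 10 11 17 / 9 15 16 22 3 / 1 7 13 19 25 / 12 18 24 5 6 / 20 21 2 8 14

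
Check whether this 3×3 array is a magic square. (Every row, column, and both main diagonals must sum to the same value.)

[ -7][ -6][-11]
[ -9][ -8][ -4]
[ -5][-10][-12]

No — column 1 sums to -21 but anti-diagonal sums to -24.

Row 1: -7 + (-6) + (-11) = -24.
Row 2: -9 + (-8) + (-4) = -21.
Row 3: -5 + (-10) + (-12) = -27.
Column 1: -7 + (-9) + (-5) = -21.
Column 2: -6 + (-8) + (-10) = -24.
Column 3: -11 + (-4) + (-12) = -27.
Main diagonal: -7 + (-8) + (-12) = -27.
Anti-diagonal: -11 + (-8) + (-5) = -24.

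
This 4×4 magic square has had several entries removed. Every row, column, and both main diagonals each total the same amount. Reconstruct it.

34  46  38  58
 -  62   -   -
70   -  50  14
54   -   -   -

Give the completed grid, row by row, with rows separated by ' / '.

34 46 38 58 / 18 62 22 74 / 70 42 50 14 / 54 26 66 30

Row 1 is already complete: 34 + 46 + 38 + 58 = 176, so that is the magic constant.
Using row 3: 70 + 50 + 14 + ? → (3,2) = 176 − 134 = 42.
Using column 1: 34 + 70 + 54 + ? → (2,1) = 176 − 158 = 18.
Column 2 needs 176; the known cells sum to 150, so (4,2) = 26.
From main diagonal, 176 − (34 + 62 + 50) gives (4,4) = 30.
Anti-diagonal must total 176; the given cells sum to 154, so (2,3) = 22.
Row 2: 18 + 62 + 22 + ? = 176, so (2,4) = 74.
From row 4, 176 − (54 + 26 + 30) gives (4,3) = 66.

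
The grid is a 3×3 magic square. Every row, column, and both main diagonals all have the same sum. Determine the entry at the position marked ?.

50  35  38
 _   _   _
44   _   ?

Row 1 is complete and sums to 123; that is the magic constant.
Using column 1: 50 + 44 + ? → (2,1) = 123 − 94 = 29.
The remaining cell in anti-diagonal is (2,2) = 123 − 82 = 41.
From row 2, 123 − (29 + 41) gives (2,3) = 53.
From column 2, 123 − (35 + 41) gives (3,2) = 47.
Column 3 needs 123; the known cells sum to 91, so (3,3) = 32.

32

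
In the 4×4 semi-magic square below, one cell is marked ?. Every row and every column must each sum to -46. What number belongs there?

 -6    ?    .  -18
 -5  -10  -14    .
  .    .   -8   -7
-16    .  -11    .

-9

The remaining cell in row 2 is (2,4) = -46 − (-29) = -17.
From column 1, -46 − (-6 + (-5) + (-16)) gives (3,1) = -19.
Column 3: -14 + (-8) + (-11) + ? = -46, so (1,3) = -13.
The remaining cell in column 4 is (4,4) = -46 − (-42) = -4.
Using row 1: -6 + (-13) + (-18) + ? → (1,2) = -46 − (-37) = -9.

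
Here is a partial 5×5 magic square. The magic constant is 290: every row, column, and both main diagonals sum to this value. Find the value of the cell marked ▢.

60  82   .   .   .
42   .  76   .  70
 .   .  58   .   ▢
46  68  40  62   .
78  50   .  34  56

Using row 4: 46 + 68 + 40 + 62 + ? → (4,5) = 290 − 216 = 74.
Row 5 needs 290; the known cells sum to 218, so (5,3) = 72.
The remaining cell in column 1 is (3,1) = 290 − 226 = 64.
Column 3: 76 + 58 + 40 + 72 + ? = 290, so (1,3) = 44.
Main diagonal must total 290; the given cells sum to 236, so (2,2) = 54.
Using row 2: 42 + 54 + 76 + 70 + ? → (2,4) = 290 − 242 = 48.
The remaining cell in column 2 is (3,2) = 290 − 254 = 36.
Using anti-diagonal: 48 + 58 + 68 + 78 + ? → (1,5) = 290 − 252 = 38.
Row 1 needs 290; the known cells sum to 224, so (1,4) = 66.
Using column 4: 66 + 48 + 62 + 34 + ? → (3,4) = 290 − 210 = 80.
From column 5, 290 − (38 + 70 + 74 + 56) gives (3,5) = 52.

52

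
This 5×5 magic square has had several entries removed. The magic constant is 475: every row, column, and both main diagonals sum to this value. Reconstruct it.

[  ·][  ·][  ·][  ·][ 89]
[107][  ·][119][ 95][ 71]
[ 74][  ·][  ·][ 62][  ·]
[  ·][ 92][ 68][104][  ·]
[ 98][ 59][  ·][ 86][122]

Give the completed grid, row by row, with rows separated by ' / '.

Row 2 needs 475; the known cells sum to 392, so (2,2) = 83.
Row 5 needs 475; the known cells sum to 365, so (5,3) = 110.
Column 4 must total 475; the given cells sum to 347, so (1,4) = 128.
Anti-diagonal needs 475; the known cells sum to 374, so (3,3) = 101.
The remaining cell in column 3 is (1,3) = 475 − 398 = 77.
From main diagonal, 475 − (83 + 101 + 104 + 122) gives (1,1) = 65.
Row 1: 65 + 77 + 128 + 89 + ? = 475, so (1,2) = 116.
Using column 1: 65 + 107 + 74 + 98 + ? → (4,1) = 475 − 344 = 131.
Column 2: 116 + 83 + 92 + 59 + ? = 475, so (3,2) = 125.
Row 3 needs 475; the known cells sum to 362, so (3,5) = 113.
From row 4, 475 − (131 + 92 + 68 + 104) gives (4,5) = 80.

65 116 77 128 89 / 107 83 119 95 71 / 74 125 101 62 113 / 131 92 68 104 80 / 98 59 110 86 122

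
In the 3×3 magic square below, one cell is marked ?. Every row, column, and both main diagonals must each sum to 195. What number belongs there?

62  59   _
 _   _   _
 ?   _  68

56

The remaining cell in row 1 is (1,3) = 195 − 121 = 74.
Column 3 needs 195; the known cells sum to 142, so (2,3) = 53.
From main diagonal, 195 − (62 + 68) gives (2,2) = 65.
From anti-diagonal, 195 − (74 + 65) gives (3,1) = 56.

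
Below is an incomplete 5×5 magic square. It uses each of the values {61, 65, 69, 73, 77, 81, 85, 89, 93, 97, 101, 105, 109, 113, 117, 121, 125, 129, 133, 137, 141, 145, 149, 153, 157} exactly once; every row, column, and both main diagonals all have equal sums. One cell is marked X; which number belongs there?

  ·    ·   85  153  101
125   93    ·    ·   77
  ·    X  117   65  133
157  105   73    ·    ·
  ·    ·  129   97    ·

The 25 entries sum to 2725, so each line sums to 2725/5 = 545.
Column 3 must total 545; the given cells sum to 404, so (2,3) = 141.
The remaining cell in row 2 is (2,4) = 545 − 436 = 109.
The remaining cell in column 4 is (4,4) = 545 − 424 = 121.
The remaining cell in anti-diagonal is (5,1) = 545 − 432 = 113.
Row 4: 157 + 105 + 73 + 121 + ? = 545, so (4,5) = 89.
From column 5, 545 − (101 + 77 + 133 + 89) gives (5,5) = 145.
Main diagonal: 93 + 117 + 121 + 145 + ? = 545, so (1,1) = 69.
From row 1, 545 − (69 + 85 + 153 + 101) gives (1,2) = 137.
From row 5, 545 − (113 + 129 + 97 + 145) gives (5,2) = 61.
Column 1 must total 545; the given cells sum to 464, so (3,1) = 81.
Using column 2: 137 + 93 + 105 + 61 + ? → (3,2) = 545 − 396 = 149.

149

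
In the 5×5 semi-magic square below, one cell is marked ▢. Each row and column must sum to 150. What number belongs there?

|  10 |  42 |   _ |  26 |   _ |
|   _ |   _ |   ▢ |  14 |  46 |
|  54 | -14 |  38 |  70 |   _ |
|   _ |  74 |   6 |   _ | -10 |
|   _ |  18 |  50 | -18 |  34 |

62

From row 3, 150 − (54 + (-14) + 38 + 70) gives (3,5) = 2.
Row 5 must total 150; the given cells sum to 84, so (5,1) = 66.
Using column 2: 42 + (-14) + 74 + 18 + ? → (2,2) = 150 − 120 = 30.
Column 4: 26 + 14 + 70 + (-18) + ? = 150, so (4,4) = 58.
The remaining cell in column 5 is (1,5) = 150 − 72 = 78.
Row 1 must total 150; the given cells sum to 156, so (1,3) = -6.
Row 4 needs 150; the known cells sum to 128, so (4,1) = 22.
Using column 1: 10 + 54 + 22 + 66 + ? → (2,1) = 150 − 152 = -2.
Column 3: -6 + 38 + 6 + 50 + ? = 150, so (2,3) = 62.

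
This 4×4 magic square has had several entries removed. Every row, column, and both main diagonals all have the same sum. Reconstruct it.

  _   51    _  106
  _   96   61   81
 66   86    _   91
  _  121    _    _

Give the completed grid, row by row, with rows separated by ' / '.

Column 2 is already complete: 51 + 96 + 86 + 121 = 354, so that is the magic constant.
From row 2, 354 − (96 + 61 + 81) gives (2,1) = 116.
Row 3 must total 354; the given cells sum to 243, so (3,3) = 111.
From column 4, 354 − (106 + 81 + 91) gives (4,4) = 76.
Main diagonal: 96 + 111 + 76 + ? = 354, so (1,1) = 71.
From anti-diagonal, 354 − (106 + 61 + 86) gives (4,1) = 101.
From row 1, 354 − (71 + 51 + 106) gives (1,3) = 126.
Row 4 must total 354; the given cells sum to 298, so (4,3) = 56.

71 51 126 106 / 116 96 61 81 / 66 86 111 91 / 101 121 56 76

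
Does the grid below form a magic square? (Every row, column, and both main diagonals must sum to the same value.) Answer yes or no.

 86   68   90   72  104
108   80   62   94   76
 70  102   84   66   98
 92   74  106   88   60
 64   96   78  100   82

Yes

Row 1: 86 + 68 + 90 + 72 + 104 = 420.
Row 2: 108 + 80 + 62 + 94 + 76 = 420.
Row 3: 70 + 102 + 84 + 66 + 98 = 420.
Row 4: 92 + 74 + 106 + 88 + 60 = 420.
Row 5: 64 + 96 + 78 + 100 + 82 = 420.
Column 1: 86 + 108 + 70 + 92 + 64 = 420.
Column 2: 68 + 80 + 102 + 74 + 96 = 420.
Column 3: 90 + 62 + 84 + 106 + 78 = 420.
Column 4: 72 + 94 + 66 + 88 + 100 = 420.
Column 5: 104 + 76 + 98 + 60 + 82 = 420.
Main diagonal: 86 + 80 + 84 + 88 + 82 = 420.
Anti-diagonal: 104 + 94 + 84 + 74 + 64 = 420.
All lines sum to 420.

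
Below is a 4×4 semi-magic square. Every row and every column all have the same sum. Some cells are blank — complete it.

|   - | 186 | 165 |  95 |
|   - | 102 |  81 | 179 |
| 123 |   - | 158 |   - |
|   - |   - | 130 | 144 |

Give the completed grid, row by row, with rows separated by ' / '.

Column 3 is already complete: 165 + 81 + 158 + 130 = 534, so that is the magic constant.
Using row 1: 186 + 165 + 95 + ? → (1,1) = 534 − 446 = 88.
Using row 2: 102 + 81 + 179 + ? → (2,1) = 534 − 362 = 172.
From column 1, 534 − (88 + 172 + 123) gives (4,1) = 151.
Using column 4: 95 + 179 + 144 + ? → (3,4) = 534 − 418 = 116.
Using row 3: 123 + 158 + 116 + ? → (3,2) = 534 − 397 = 137.
Row 4 must total 534; the given cells sum to 425, so (4,2) = 109.

88 186 165 95 / 172 102 81 179 / 123 137 158 116 / 151 109 130 144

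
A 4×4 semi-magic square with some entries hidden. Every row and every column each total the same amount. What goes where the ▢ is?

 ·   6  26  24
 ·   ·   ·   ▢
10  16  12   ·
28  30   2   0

14

Row 4 is complete and sums to 60; that is the magic constant.
Row 1 needs 60; the known cells sum to 56, so (1,1) = 4.
Row 3 must total 60; the given cells sum to 38, so (3,4) = 22.
Column 1: 4 + 10 + 28 + ? = 60, so (2,1) = 18.
Column 2 must total 60; the given cells sum to 52, so (2,2) = 8.
Column 3 needs 60; the known cells sum to 40, so (2,3) = 20.
Column 4 must total 60; the given cells sum to 46, so (2,4) = 14.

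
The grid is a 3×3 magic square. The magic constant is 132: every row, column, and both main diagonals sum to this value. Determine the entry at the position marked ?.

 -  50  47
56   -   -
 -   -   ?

From row 1, 132 − (50 + 47) gives (1,1) = 35.
Column 1 needs 132; the known cells sum to 91, so (3,1) = 41.
The remaining cell in anti-diagonal is (2,2) = 132 − 88 = 44.
Row 2: 56 + 44 + ? = 132, so (2,3) = 32.
From column 2, 132 − (50 + 44) gives (3,2) = 38.
Using column 3: 47 + 32 + ? → (3,3) = 132 − 79 = 53.

53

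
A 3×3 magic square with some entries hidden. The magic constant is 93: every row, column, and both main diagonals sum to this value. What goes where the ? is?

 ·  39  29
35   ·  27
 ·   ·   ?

37

From row 1, 93 − (39 + 29) gives (1,1) = 25.
Row 2 needs 93; the known cells sum to 62, so (2,2) = 31.
Using column 1: 25 + 35 + ? → (3,1) = 93 − 60 = 33.
Column 2 must total 93; the given cells sum to 70, so (3,2) = 23.
The remaining cell in column 3 is (3,3) = 93 − 56 = 37.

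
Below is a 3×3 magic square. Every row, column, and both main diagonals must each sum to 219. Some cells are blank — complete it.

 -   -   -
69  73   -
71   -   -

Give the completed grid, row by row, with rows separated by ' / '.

The remaining cell in row 2 is (2,3) = 219 − 142 = 77.
The remaining cell in column 1 is (1,1) = 219 − 140 = 79.
Main diagonal must total 219; the given cells sum to 152, so (3,3) = 67.
The remaining cell in anti-diagonal is (1,3) = 219 − 144 = 75.
Row 1 needs 219; the known cells sum to 154, so (1,2) = 65.
From row 3, 219 − (71 + 67) gives (3,2) = 81.

79 65 75 / 69 73 77 / 71 81 67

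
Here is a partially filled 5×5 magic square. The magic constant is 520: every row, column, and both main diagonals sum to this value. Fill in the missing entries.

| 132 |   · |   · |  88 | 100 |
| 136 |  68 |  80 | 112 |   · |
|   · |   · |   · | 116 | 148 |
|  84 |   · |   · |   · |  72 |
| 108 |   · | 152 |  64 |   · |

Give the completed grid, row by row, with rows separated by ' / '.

From row 2, 520 − (136 + 68 + 80 + 112) gives (2,5) = 124.
Column 1 must total 520; the given cells sum to 460, so (3,1) = 60.
The remaining cell in column 4 is (4,4) = 520 − 380 = 140.
Column 5: 100 + 124 + 148 + 72 + ? = 520, so (5,5) = 76.
The remaining cell in main diagonal is (3,3) = 520 − 416 = 104.
Anti-diagonal needs 520; the known cells sum to 424, so (4,2) = 96.
Using row 3: 60 + 104 + 116 + 148 + ? → (3,2) = 520 − 428 = 92.
Row 4 must total 520; the given cells sum to 392, so (4,3) = 128.
The remaining cell in row 5 is (5,2) = 520 − 400 = 120.
Column 2: 68 + 92 + 96 + 120 + ? = 520, so (1,2) = 144.
The remaining cell in column 3 is (1,3) = 520 − 464 = 56.

132 144 56 88 100 / 136 68 80 112 124 / 60 92 104 116 148 / 84 96 128 140 72 / 108 120 152 64 76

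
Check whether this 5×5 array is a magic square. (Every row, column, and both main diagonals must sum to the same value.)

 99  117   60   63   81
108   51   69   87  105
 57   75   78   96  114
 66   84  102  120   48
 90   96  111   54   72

No — column 2 sums to 423 but anti-diagonal sums to 420.

Row 1: 99 + 117 + 60 + 63 + 81 = 420.
Row 2: 108 + 51 + 69 + 87 + 105 = 420.
Row 3: 57 + 75 + 78 + 96 + 114 = 420.
Row 4: 66 + 84 + 102 + 120 + 48 = 420.
Row 5: 90 + 96 + 111 + 54 + 72 = 423.
Column 1: 99 + 108 + 57 + 66 + 90 = 420.
Column 2: 117 + 51 + 75 + 84 + 96 = 423.
Column 3: 60 + 69 + 78 + 102 + 111 = 420.
Column 4: 63 + 87 + 96 + 120 + 54 = 420.
Column 5: 81 + 105 + 114 + 48 + 72 = 420.
Main diagonal: 99 + 51 + 78 + 120 + 72 = 420.
Anti-diagonal: 81 + 87 + 78 + 84 + 90 = 420.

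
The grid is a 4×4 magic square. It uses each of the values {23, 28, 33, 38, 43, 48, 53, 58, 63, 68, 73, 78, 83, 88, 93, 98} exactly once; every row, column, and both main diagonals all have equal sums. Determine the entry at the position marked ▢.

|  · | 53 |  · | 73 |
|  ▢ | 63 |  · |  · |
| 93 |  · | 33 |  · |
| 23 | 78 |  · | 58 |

The 16 entries sum to 968, so each line sums to 968/4 = 242.
The remaining cell in row 4 is (4,3) = 242 − 159 = 83.
Column 2 must total 242; the given cells sum to 194, so (3,2) = 48.
Main diagonal needs 242; the known cells sum to 154, so (1,1) = 88.
Anti-diagonal must total 242; the given cells sum to 144, so (2,3) = 98.
Row 1 needs 242; the known cells sum to 214, so (1,3) = 28.
Row 3 needs 242; the known cells sum to 174, so (3,4) = 68.
Column 1 needs 242; the known cells sum to 204, so (2,1) = 38.

38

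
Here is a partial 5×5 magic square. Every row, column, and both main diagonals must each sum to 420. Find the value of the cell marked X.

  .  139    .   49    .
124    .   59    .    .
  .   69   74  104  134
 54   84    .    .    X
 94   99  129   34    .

Using row 3: 69 + 74 + 104 + 134 + ? → (3,1) = 420 − 381 = 39.
Row 5: 94 + 99 + 129 + 34 + ? = 420, so (5,5) = 64.
The remaining cell in column 1 is (1,1) = 420 − 311 = 109.
The remaining cell in column 2 is (2,2) = 420 − 391 = 29.
Main diagonal needs 420; the known cells sum to 276, so (4,4) = 144.
Column 4 needs 420; the known cells sum to 331, so (2,4) = 89.
From anti-diagonal, 420 − (89 + 74 + 84 + 94) gives (1,5) = 79.
Row 1 needs 420; the known cells sum to 376, so (1,3) = 44.
From row 2, 420 − (124 + 29 + 59 + 89) gives (2,5) = 119.
From column 3, 420 − (44 + 59 + 74 + 129) gives (4,3) = 114.
Using column 5: 79 + 119 + 134 + 64 + ? → (4,5) = 420 − 396 = 24.

24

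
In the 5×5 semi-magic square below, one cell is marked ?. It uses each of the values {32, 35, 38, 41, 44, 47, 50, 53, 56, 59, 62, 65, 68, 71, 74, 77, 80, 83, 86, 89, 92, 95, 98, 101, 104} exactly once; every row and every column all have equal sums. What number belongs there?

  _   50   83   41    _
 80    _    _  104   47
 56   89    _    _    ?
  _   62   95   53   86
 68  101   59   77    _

98

The 25 entries sum to 1700, so each line sums to 1700/5 = 340.
The remaining cell in row 4 is (4,1) = 340 − 296 = 44.
From row 5, 340 − (68 + 101 + 59 + 77) gives (5,5) = 35.
Using column 1: 80 + 56 + 44 + 68 + ? → (1,1) = 340 − 248 = 92.
From column 2, 340 − (50 + 89 + 62 + 101) gives (2,2) = 38.
Column 4 must total 340; the given cells sum to 275, so (3,4) = 65.
From row 1, 340 − (92 + 50 + 83 + 41) gives (1,5) = 74.
The remaining cell in row 2 is (2,3) = 340 − 269 = 71.
Column 3 must total 340; the given cells sum to 308, so (3,3) = 32.
Column 5 must total 340; the given cells sum to 242, so (3,5) = 98.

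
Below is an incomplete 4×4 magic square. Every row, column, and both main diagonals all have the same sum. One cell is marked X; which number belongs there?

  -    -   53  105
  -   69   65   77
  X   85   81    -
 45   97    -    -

Anti-diagonal is complete and sums to 300; that is the magic constant.
Row 2 needs 300; the known cells sum to 211, so (2,1) = 89.
Column 2 must total 300; the given cells sum to 251, so (1,2) = 49.
Using column 3: 53 + 65 + 81 + ? → (4,3) = 300 − 199 = 101.
Using row 1: 49 + 53 + 105 + ? → (1,1) = 300 − 207 = 93.
Row 4: 45 + 97 + 101 + ? = 300, so (4,4) = 57.
Column 1: 93 + 89 + 45 + ? = 300, so (3,1) = 73.

73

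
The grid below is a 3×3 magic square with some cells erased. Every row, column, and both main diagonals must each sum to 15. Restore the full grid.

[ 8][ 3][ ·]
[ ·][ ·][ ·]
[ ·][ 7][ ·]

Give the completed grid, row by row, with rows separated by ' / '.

Row 1: 8 + 3 + ? = 15, so (1,3) = 4.
Column 2 needs 15; the known cells sum to 10, so (2,2) = 5.
From main diagonal, 15 − (8 + 5) gives (3,3) = 2.
The remaining cell in anti-diagonal is (3,1) = 15 − 9 = 6.
The remaining cell in column 1 is (2,1) = 15 − 14 = 1.
The remaining cell in column 3 is (2,3) = 15 − 6 = 9.

8 3 4 / 1 5 9 / 6 7 2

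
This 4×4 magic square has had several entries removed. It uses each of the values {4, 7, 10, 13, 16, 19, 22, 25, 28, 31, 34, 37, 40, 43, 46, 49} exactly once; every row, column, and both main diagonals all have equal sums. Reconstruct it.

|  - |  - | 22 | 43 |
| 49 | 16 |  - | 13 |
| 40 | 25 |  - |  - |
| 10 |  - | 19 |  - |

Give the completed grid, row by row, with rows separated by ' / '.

7 34 22 43 / 49 16 28 13 / 40 25 37 4 / 10 31 19 46

The 16 entries sum to 424, so each line sums to 424/4 = 106.
The remaining cell in row 2 is (2,3) = 106 − 78 = 28.
Using column 1: 49 + 40 + 10 + ? → (1,1) = 106 − 99 = 7.
Column 3 needs 106; the known cells sum to 69, so (3,3) = 37.
Main diagonal needs 106; the known cells sum to 60, so (4,4) = 46.
Row 1 must total 106; the given cells sum to 72, so (1,2) = 34.
The remaining cell in row 3 is (3,4) = 106 − 102 = 4.
The remaining cell in row 4 is (4,2) = 106 − 75 = 31.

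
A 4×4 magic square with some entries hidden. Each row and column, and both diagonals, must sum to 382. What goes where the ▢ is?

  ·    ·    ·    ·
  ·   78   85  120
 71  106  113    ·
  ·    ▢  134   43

Row 2 must total 382; the given cells sum to 283, so (2,1) = 99.
The remaining cell in row 3 is (3,4) = 382 − 290 = 92.
The remaining cell in column 3 is (1,3) = 382 − 332 = 50.
From column 4, 382 − (120 + 92 + 43) gives (1,4) = 127.
Main diagonal: 78 + 113 + 43 + ? = 382, so (1,1) = 148.
From anti-diagonal, 382 − (127 + 85 + 106) gives (4,1) = 64.
Row 1 must total 382; the given cells sum to 325, so (1,2) = 57.
Row 4 must total 382; the given cells sum to 241, so (4,2) = 141.

141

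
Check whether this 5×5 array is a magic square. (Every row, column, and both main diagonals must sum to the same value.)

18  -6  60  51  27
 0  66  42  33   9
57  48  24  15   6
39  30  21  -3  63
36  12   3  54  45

Yes

Row 1: 18 + (-6) + 60 + 51 + 27 = 150.
Row 2: 0 + 66 + 42 + 33 + 9 = 150.
Row 3: 57 + 48 + 24 + 15 + 6 = 150.
Row 4: 39 + 30 + 21 + (-3) + 63 = 150.
Row 5: 36 + 12 + 3 + 54 + 45 = 150.
Column 1: 18 + 0 + 57 + 39 + 36 = 150.
Column 2: -6 + 66 + 48 + 30 + 12 = 150.
Column 3: 60 + 42 + 24 + 21 + 3 = 150.
Column 4: 51 + 33 + 15 + (-3) + 54 = 150.
Column 5: 27 + 9 + 6 + 63 + 45 = 150.
Main diagonal: 18 + 66 + 24 + (-3) + 45 = 150.
Anti-diagonal: 27 + 33 + 24 + 30 + 36 = 150.
All lines sum to 150.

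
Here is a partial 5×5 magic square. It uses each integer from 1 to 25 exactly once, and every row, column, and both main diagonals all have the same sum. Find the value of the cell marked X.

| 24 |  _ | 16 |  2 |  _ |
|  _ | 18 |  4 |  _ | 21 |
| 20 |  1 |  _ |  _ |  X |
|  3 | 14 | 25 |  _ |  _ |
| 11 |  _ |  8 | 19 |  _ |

The entries are 1 through 25, which sum to 325, so each line sums to 325/5 = 65.
The remaining cell in column 1 is (2,1) = 65 − 58 = 7.
Column 3 needs 65; the known cells sum to 53, so (3,3) = 12.
The remaining cell in row 2 is (2,4) = 65 − 50 = 15.
From anti-diagonal, 65 − (15 + 12 + 14 + 11) gives (1,5) = 13.
Row 1: 24 + 16 + 2 + 13 + ? = 65, so (1,2) = 10.
The remaining cell in column 2 is (5,2) = 65 − 43 = 22.
Row 5: 11 + 22 + 8 + 19 + ? = 65, so (5,5) = 5.
The remaining cell in main diagonal is (4,4) = 65 − 59 = 6.
From row 4, 65 − (3 + 14 + 25 + 6) gives (4,5) = 17.
From column 4, 65 − (2 + 15 + 6 + 19) gives (3,4) = 23.
Column 5 must total 65; the given cells sum to 56, so (3,5) = 9.

9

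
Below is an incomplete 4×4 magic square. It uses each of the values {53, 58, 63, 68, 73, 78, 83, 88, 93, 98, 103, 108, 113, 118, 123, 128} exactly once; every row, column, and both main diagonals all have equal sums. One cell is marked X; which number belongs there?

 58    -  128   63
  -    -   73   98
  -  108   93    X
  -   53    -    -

78

The 16 entries sum to 1448, so each line sums to 1448/4 = 362.
The remaining cell in row 1 is (1,2) = 362 − 249 = 113.
The remaining cell in column 2 is (2,2) = 362 − 274 = 88.
Column 3: 128 + 73 + 93 + ? = 362, so (4,3) = 68.
Main diagonal must total 362; the given cells sum to 239, so (4,4) = 123.
Using anti-diagonal: 63 + 73 + 108 + ? → (4,1) = 362 − 244 = 118.
From row 2, 362 − (88 + 73 + 98) gives (2,1) = 103.
Column 1: 58 + 103 + 118 + ? = 362, so (3,1) = 83.
Column 4: 63 + 98 + 123 + ? = 362, so (3,4) = 78.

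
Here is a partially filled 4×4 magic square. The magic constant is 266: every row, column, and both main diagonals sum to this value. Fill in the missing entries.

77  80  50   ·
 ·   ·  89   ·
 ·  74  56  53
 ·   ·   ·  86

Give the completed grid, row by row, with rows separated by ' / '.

77 80 50 59 / 62 47 89 68 / 83 74 56 53 / 44 65 71 86

Row 1 must total 266; the given cells sum to 207, so (1,4) = 59.
Row 3 needs 266; the known cells sum to 183, so (3,1) = 83.
Using column 3: 50 + 89 + 56 + ? → (4,3) = 266 − 195 = 71.
Column 4 needs 266; the known cells sum to 198, so (2,4) = 68.
Using main diagonal: 77 + 56 + 86 + ? → (2,2) = 266 − 219 = 47.
Anti-diagonal: 59 + 89 + 74 + ? = 266, so (4,1) = 44.
The remaining cell in row 2 is (2,1) = 266 − 204 = 62.
Row 4: 44 + 71 + 86 + ? = 266, so (4,2) = 65.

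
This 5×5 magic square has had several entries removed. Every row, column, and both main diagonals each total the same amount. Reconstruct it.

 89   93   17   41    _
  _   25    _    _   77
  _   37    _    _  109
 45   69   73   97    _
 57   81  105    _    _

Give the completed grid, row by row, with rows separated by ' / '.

Column 2 is already complete: 93 + 25 + 37 + 69 + 81 = 305, so that is the magic constant.
From row 1, 305 − (89 + 93 + 17 + 41) gives (1,5) = 65.
From row 4, 305 − (45 + 69 + 73 + 97) gives (4,5) = 21.
Column 5 needs 305; the known cells sum to 272, so (5,5) = 33.
The remaining cell in main diagonal is (3,3) = 305 − 244 = 61.
Anti-diagonal: 65 + 61 + 69 + 57 + ? = 305, so (2,4) = 53.
The remaining cell in row 5 is (5,4) = 305 − 276 = 29.
Column 3 needs 305; the known cells sum to 256, so (2,3) = 49.
Column 4 needs 305; the known cells sum to 220, so (3,4) = 85.
The remaining cell in row 2 is (2,1) = 305 − 204 = 101.
Row 3 needs 305; the known cells sum to 292, so (3,1) = 13.

89 93 17 41 65 / 101 25 49 53 77 / 13 37 61 85 109 / 45 69 73 97 21 / 57 81 105 29 33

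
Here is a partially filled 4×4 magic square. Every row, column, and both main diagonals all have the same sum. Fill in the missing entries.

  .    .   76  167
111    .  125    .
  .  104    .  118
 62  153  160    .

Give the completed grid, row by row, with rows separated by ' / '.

Anti-diagonal is already complete: 167 + 125 + 104 + 62 = 458, so that is the magic constant.
Row 4 needs 458; the known cells sum to 375, so (4,4) = 83.
Column 3 needs 458; the known cells sum to 361, so (3,3) = 97.
Column 4: 167 + 118 + 83 + ? = 458, so (2,4) = 90.
Row 2 needs 458; the known cells sum to 326, so (2,2) = 132.
Using row 3: 104 + 97 + 118 + ? → (3,1) = 458 − 319 = 139.
Using column 1: 111 + 139 + 62 + ? → (1,1) = 458 − 312 = 146.
Using column 2: 132 + 104 + 153 + ? → (1,2) = 458 − 389 = 69.

146 69 76 167 / 111 132 125 90 / 139 104 97 118 / 62 153 160 83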